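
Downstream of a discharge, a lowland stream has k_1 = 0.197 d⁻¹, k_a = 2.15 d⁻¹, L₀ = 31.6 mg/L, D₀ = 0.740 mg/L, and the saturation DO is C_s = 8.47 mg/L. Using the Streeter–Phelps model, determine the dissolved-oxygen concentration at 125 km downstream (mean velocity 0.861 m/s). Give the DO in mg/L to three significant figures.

DO ≈ 6.25 mg/L

Travel time t = x/v = 125 km / (0.861 m/s) = 125000 m / 0.861 m/s = 145200 s = 1.680 d.
k_1 L₀/(k_a−k_1) = 0.197×31.6/(2.15−0.197) = 6.225/1.953 = 3.188 mg/L.
e^(−k_1 t) = e^(−0.197×1.680) = 0.7182; e^(−k_a t) = e^(−2.15×1.680) = 0.02698.
D = 3.188 × (0.7182 − 0.02698) + 0.740 × 0.02698 = 2.203 + 0.01996 = 2.223 mg/L.
DO = C_s − D = 8.47 − 2.223 = 6.247 mg/L.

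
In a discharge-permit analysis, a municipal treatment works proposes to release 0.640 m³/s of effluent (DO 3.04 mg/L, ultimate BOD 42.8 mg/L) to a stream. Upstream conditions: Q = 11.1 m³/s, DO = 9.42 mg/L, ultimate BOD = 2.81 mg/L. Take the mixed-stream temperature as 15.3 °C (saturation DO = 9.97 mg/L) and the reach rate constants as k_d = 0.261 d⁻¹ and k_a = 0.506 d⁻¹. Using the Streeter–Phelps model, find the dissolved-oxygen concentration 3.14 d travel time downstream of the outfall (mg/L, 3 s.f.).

DO ≈ 8.53 mg/L

Mixed DO = (11.1×9.42 + 0.640×3.04)/(11.1+0.640) = 106.5/11.74 = 9.072 mg/L.
Mixed L₀ = (11.1×2.81 + 0.640×42.8)/(11.74) = 58.58/11.74 = 4.990 mg/L.
Initial deficit D₀ = C_s − DO₀ = 9.97 − 9.072 = 0.8978 mg/L.
D(3.14) = [0.261×4.990/(0.506−0.261)](e^(−0.261×3.14) − e^(−0.506×3.14)) + 0.8978 e^(−0.506×3.14)
= 5.316 × (0.4406 − 0.2042) + 0.8978 × 0.2042 = 1.440 mg/L.
DO = 9.97 − 1.440 = 8.530 mg/L.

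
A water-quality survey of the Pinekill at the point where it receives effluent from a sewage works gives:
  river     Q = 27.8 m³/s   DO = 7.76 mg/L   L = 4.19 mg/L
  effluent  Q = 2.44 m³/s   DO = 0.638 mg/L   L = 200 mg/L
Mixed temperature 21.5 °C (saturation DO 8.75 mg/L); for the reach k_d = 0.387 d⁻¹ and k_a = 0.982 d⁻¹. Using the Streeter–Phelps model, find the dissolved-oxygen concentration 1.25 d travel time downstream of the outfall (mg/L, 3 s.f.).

DO ≈ 4.09 mg/L

Mixed DO = (27.8×7.76 + 2.44×0.638)/(27.8+2.44) = 217.3/30.24 = 7.185 mg/L.
Mixed L₀ = (27.8×4.19 + 2.44×200)/(30.24) = 604.5/30.24 = 19.99 mg/L.
Initial deficit D₀ = C_s − DO₀ = 8.75 − 7.185 = 1.565 mg/L.
D(1.25) = [0.387×19.99/(0.982−0.387)](e^(−0.387×1.25) − e^(−0.982×1.25)) + 1.565 e^(−0.982×1.25)
= 13.00 × (0.6165 − 0.2930) + 1.565 × 0.2930 = 4.664 mg/L.
DO = 8.75 − 4.664 = 4.086 mg/L.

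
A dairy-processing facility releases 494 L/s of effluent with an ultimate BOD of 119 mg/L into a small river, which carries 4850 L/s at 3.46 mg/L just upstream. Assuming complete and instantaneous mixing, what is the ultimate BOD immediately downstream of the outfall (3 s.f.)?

14.1 mg/L

Flow-weighted mixing: C = (Q_r C_r + Q_w C_w)/(Q_r + Q_w)
= (4850×3.46 + 494×119)/(4850 + 494) = 75570/5344 = 14.14 mg/L.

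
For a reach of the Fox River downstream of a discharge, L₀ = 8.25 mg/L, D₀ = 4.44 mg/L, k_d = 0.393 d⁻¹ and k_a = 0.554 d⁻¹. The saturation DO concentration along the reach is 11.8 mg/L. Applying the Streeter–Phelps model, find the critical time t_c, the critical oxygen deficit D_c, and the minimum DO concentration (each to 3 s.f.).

At the critical point dD/dt = 0, so k_d L₀ e^(−k_d t) = k_a D. Substituting D(t) from the Streeter–Phelps equation and solving for t gives
t_c = ln[(k_a/k_d)(1 − D₀(k_a−k_d)/(k_d L₀))] / (k_a−k_d).
Here k_a−k_d = 0.1610 d⁻¹ and 1 − D₀(k_a−k_d)/(k_d L₀) = 1 − 4.44×0.1610/(0.393×8.25) = 0.7795, so
t_c = ln(1.410 × 0.7795) / 0.1610 = 0.09428 / 0.1610 = 0.5856 d.
L(t_c) = L₀ e^(−k_d t_c) = 8.25 × 0.7944 = 6.554 mg/L, and at the critical point k_a D_c = k_d L, so D_c = (0.393/0.554) × 6.554 = 4.649 mg/L.
Minimum DO = C_s − D_c = 11.8 − 4.649 = 7.151 mg/L.

t_c ≈ 0.586 d; D_c ≈ 4.65 mg/L; min DO ≈ 7.15 mg/L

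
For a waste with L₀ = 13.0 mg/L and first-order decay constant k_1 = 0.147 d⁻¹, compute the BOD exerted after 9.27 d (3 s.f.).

y ≈ 9.67 mg/L

y_t = L₀(1 − e^(−k_1 t)) = 13.0 × (1 − e^(−0.147×9.27))
= 13.0 × (1 − 0.2560) = 13.0 × 0.7440 = 9.672 mg/L.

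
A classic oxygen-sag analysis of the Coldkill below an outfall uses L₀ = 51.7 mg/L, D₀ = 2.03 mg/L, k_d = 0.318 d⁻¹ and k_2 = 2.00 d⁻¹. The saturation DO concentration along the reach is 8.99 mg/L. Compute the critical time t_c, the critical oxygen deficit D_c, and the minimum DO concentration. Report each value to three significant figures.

t_c ≈ 0.955 d; D_c ≈ 6.07 mg/L; min DO ≈ 2.92 mg/L

At the critical point dD/dt = 0, so k_d L₀ e^(−k_d t) = k_2 D. Substituting D(t) from the Streeter–Phelps equation and solving for t gives
t_c = ln[(k_2/k_d)(1 − D₀(k_2−k_d)/(k_d L₀))] / (k_2−k_d).
Here k_2−k_d = 1.682 d⁻¹ and 1 − D₀(k_2−k_d)/(k_d L₀) = 1 − 2.03×1.682/(0.318×51.7) = 0.7923, so
t_c = ln(6.289 × 0.7923) / 1.682 = 1.606 / 1.682 = 0.9548 d.
L(t_c) = L₀ e^(−k_d t_c) = 51.7 × 0.7381 = 38.16 mg/L, and at the critical point k_2 D_c = k_d L, so D_c = (0.318/2.00) × 38.16 = 6.068 mg/L.
Minimum DO = C_s − D_c = 8.99 − 6.068 = 2.922 mg/L.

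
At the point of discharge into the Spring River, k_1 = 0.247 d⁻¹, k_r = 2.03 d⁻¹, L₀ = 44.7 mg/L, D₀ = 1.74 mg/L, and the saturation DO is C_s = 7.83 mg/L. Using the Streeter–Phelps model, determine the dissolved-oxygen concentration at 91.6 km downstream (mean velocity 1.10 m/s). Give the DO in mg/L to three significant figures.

DO ≈ 3.58 mg/L

Travel time t = x/v = 91.6 km / (1.10 m/s) = 91600 m / 1.10 m/s = 83270 s = 0.9638 d.
k_1 L₀/(k_r−k_1) = 0.247×44.7/(2.03−0.247) = 11.04/1.783 = 6.192 mg/L.
e^(−k_1 t) = e^(−0.247×0.9638) = 0.7882; e^(−k_r t) = e^(−2.03×0.9638) = 0.1413.
D = 6.192 × (0.7882 − 0.1413) + 1.74 × 0.1413 = 4.005 + 0.2459 = 4.251 mg/L.
DO = C_s − D = 7.83 − 4.251 = 3.579 mg/L.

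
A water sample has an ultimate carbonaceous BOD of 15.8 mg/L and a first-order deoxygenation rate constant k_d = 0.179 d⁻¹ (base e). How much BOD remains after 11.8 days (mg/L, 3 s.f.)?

L_t = L₀ e^(−k_d t) = 15.8 × e^(−0.179×11.8) = 15.8 × 0.1210 = 1.911 mg/L.

L ≈ 1.91 mg/L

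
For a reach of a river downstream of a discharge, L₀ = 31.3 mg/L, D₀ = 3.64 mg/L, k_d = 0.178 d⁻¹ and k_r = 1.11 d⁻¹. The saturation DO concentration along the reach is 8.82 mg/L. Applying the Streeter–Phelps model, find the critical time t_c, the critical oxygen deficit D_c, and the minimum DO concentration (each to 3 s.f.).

t_c ≈ 0.957 d; D_c ≈ 4.23 mg/L; min DO ≈ 4.59 mg/L

With k_r/k_d = 6.236 and 1 − D₀(k_r−k_d)/(k_d L₀) = 0.3911,
t_c = ln(6.236 × 0.3911) / (1.11 − 0.178) = ln(2.439) / 0.9320 = 0.8915/0.9320 = 0.9566 d.
L(t_c) = L₀ e^(−k_d t_c) = 31.3 × 0.8434 = 26.40 mg/L, and at the critical point k_r D_c = k_d L, so D_c = (0.178/1.11) × 26.40 = 4.233 mg/L.
Minimum DO = C_s − D_c = 8.82 − 4.233 = 4.587 mg/L.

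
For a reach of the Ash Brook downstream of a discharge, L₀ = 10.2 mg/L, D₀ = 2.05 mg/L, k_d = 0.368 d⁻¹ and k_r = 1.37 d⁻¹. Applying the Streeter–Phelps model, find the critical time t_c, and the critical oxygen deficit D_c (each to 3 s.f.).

At the critical point dD/dt = 0, so k_d L₀ e^(−k_d t) = k_r D. Substituting D(t) from the Streeter–Phelps equation and solving for t gives
t_c = ln[(k_r/k_d)(1 − D₀(k_r−k_d)/(k_d L₀))] / (k_r−k_d).
Here k_r−k_d = 1.002 d⁻¹ and 1 − D₀(k_r−k_d)/(k_d L₀) = 1 − 2.05×1.002/(0.368×10.2) = 0.4528, so
t_c = ln(3.723 × 0.4528) / 1.002 = 0.5221 / 1.002 = 0.5211 d.
L(t_c) = L₀ e^(−k_d t_c) = 10.2 × 0.8255 = 8.420 mg/L, and at the critical point k_r D_c = k_d L, so D_c = (0.368/1.37) × 8.420 = 2.262 mg/L.

t_c ≈ 0.521 d; D_c ≈ 2.26 mg/L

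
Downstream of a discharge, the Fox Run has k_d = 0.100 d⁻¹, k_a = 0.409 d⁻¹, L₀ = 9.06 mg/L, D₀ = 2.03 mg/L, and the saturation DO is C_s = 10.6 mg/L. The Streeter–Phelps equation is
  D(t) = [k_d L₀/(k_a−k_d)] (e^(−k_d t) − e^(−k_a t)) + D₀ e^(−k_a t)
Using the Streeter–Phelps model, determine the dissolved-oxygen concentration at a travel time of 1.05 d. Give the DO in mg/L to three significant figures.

DO ≈ 8.55 mg/L

k_d L₀/(k_a−k_d) = 0.100×9.06/(0.409−0.100) = 0.9060/0.3090 = 2.932 mg/L.
e^(−k_d t) = e^(−0.100×1.050) = 0.9003; e^(−k_a t) = e^(−0.409×1.050) = 0.6509.
D = 2.932 × (0.9003 − 0.6509) + 2.03 × 0.6509 = 0.7314 + 1.321 = 2.053 mg/L.
DO = C_s − D = 10.6 − 2.053 = 8.547 mg/L.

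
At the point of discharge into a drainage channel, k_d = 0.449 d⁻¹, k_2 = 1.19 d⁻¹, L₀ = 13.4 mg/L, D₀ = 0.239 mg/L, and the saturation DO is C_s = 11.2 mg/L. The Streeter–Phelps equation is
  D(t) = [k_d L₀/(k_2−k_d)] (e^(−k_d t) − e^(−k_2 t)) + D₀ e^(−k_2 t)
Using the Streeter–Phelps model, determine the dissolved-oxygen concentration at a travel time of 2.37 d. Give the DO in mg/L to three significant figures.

DO ≈ 8.87 mg/L

k_d L₀/(k_2−k_d) = 0.449×13.4/(1.19−0.449) = 6.017/0.7410 = 8.120 mg/L.
e^(−k_d t) = e^(−0.449×2.370) = 0.3450; e^(−k_2 t) = e^(−1.19×2.370) = 0.05959.
D = 8.120 × (0.3450 − 0.05959) + 0.239 × 0.05959 = 2.318 + 0.01424 = 2.332 mg/L.
DO = C_s − D = 11.2 − 2.332 = 8.868 mg/L.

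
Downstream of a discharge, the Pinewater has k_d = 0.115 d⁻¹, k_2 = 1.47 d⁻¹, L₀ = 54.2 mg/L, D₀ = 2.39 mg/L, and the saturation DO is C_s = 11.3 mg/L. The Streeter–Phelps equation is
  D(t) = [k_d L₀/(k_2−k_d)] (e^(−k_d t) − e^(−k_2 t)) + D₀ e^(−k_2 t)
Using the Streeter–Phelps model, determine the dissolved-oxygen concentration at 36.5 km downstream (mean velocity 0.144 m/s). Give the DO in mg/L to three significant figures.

DO ≈ 8.05 mg/L

Travel time t = x/v = 36.5 km / (0.144 m/s) = 36500 m / 0.144 m/s = 253500 s = 2.934 d.
k_d L₀/(k_2−k_d) = 0.115×54.2/(1.47−0.115) = 6.233/1.355 = 4.600 mg/L.
e^(−k_d t) = e^(−0.115×2.934) = 0.7136; e^(−k_2 t) = e^(−1.47×2.934) = 0.01340.
D = 4.600 × (0.7136 − 0.01340) + 2.39 × 0.01340 = 3.221 + 0.03202 = 3.253 mg/L.
DO = C_s − D = 11.3 − 3.253 = 8.047 mg/L.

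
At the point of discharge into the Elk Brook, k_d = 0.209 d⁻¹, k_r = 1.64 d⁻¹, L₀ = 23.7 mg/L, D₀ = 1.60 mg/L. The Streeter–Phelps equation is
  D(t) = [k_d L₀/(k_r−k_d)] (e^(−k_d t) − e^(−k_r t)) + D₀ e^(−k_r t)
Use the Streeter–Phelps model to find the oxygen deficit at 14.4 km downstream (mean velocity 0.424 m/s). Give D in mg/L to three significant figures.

D ≈ 2.21 mg/L

Travel time t = x/v = 14.4 km / (0.424 m/s) = 14400 m / 0.424 m/s = 33960 s = 0.3931 d.
k_d L₀/(k_r−k_d) = 0.209×23.7/(1.64−0.209) = 4.953/1.431 = 3.461 mg/L.
e^(−k_d t) = e^(−0.209×0.3931) = 0.9211; e^(−k_r t) = e^(−1.64×0.3931) = 0.5248.
D = 3.461 × (0.9211 − 0.5248) + 1.60 × 0.5248 = 1.372 + 0.8398 = 2.211 mg/L.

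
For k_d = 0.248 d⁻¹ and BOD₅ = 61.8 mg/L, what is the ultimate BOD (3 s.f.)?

L₀ ≈ 87.0 mg/L

BOD₅ = L₀(1 − e^(−5k_d)) ⇒ L₀ = BOD₅ / (1 − e^(−5×0.248))
= 61.8 / (1 − 0.2894) = 61.8 / 0.7106 = 86.97 mg/L.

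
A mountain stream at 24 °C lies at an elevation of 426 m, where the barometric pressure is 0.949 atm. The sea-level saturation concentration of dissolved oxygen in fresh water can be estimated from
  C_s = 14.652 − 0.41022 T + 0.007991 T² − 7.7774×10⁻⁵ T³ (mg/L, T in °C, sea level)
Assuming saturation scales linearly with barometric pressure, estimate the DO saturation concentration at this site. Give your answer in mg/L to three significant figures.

C_s ≈ 7.91 mg/L

At sea level: C_s = 14.652 − 0.41022×24 + 0.007991×24² − 7.7774×10⁻⁵×24³ = 8.334 mg/L.
Pressure correction: C_s' = 8.334 × 0.949 = 7.909 mg/L.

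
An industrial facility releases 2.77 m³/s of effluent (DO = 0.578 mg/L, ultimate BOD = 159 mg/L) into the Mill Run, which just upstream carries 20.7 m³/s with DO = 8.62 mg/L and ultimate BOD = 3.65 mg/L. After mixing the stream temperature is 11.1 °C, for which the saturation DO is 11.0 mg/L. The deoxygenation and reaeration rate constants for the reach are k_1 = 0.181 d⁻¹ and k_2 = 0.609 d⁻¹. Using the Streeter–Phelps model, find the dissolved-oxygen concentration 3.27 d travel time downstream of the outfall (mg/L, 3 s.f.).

DO ≈ 6.67 mg/L

Mixed DO = (20.7×8.62 + 2.77×0.578)/(20.7+2.77) = 180.0/23.47 = 7.671 mg/L.
Mixed L₀ = (20.7×3.65 + 2.77×159)/(23.47) = 516.0/23.47 = 21.98 mg/L.
Initial deficit D₀ = C_s − DO₀ = 11.0 − 7.671 = 3.329 mg/L.
D(3.27) = [0.181×21.98/(0.609−0.181)](e^(−0.181×3.27) − e^(−0.609×3.27)) + 3.329 e^(−0.609×3.27)
= 9.297 × (0.5533 − 0.1365) + 3.329 × 0.1365 = 4.329 mg/L.
DO = 11.0 − 4.329 = 6.671 mg/L.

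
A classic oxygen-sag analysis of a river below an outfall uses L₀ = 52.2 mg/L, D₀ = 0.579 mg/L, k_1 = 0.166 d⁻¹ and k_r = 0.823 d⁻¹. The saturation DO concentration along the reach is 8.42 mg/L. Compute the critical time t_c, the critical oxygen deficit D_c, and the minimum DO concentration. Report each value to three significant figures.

With k_r/k_1 = 4.958 and 1 − D₀(k_r−k_1)/(k_1 L₀) = 0.9561,
t_c = ln(4.958 × 0.9561) / (0.823 − 0.166) = ln(4.740) / 0.6570 = 1.556/0.6570 = 2.368 d.
L(t_c) = L₀ e^(−k_1 t_c) = 52.2 × 0.6749 = 35.23 mg/L, and at the critical point k_r D_c = k_1 L, so D_c = (0.166/0.823) × 35.23 = 7.106 mg/L.
Minimum DO = C_s − D_c = 8.42 − 7.106 = 1.314 mg/L.

t_c ≈ 2.37 d; D_c ≈ 7.11 mg/L; min DO ≈ 1.31 mg/L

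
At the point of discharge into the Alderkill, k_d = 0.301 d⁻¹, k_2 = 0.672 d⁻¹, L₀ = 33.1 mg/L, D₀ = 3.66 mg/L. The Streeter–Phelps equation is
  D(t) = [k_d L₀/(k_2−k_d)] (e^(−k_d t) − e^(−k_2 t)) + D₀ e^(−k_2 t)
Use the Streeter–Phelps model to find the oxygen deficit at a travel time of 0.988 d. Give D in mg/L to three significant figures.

k_d L₀/(k_2−k_d) = 0.301×33.1/(0.672−0.301) = 9.963/0.3710 = 26.85 mg/L.
e^(−k_d t) = e^(−0.301×0.9880) = 0.7428; e^(−k_2 t) = e^(−0.672×0.9880) = 0.5148.
D = 26.85 × (0.7428 − 0.5148) + 3.66 × 0.5148 = 6.121 + 1.884 = 8.005 mg/L.

D ≈ 8.01 mg/L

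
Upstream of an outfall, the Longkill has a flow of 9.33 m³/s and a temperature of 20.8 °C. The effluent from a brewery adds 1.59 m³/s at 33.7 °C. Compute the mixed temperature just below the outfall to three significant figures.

Flow-weighted mixing: C = (Q_r C_r + Q_w C_w)/(Q_r + Q_w)
= (9.33×20.8 + 1.59×33.7)/(9.33 + 1.59) = 247.6/10.92 = 22.68 °C.

22.7 °C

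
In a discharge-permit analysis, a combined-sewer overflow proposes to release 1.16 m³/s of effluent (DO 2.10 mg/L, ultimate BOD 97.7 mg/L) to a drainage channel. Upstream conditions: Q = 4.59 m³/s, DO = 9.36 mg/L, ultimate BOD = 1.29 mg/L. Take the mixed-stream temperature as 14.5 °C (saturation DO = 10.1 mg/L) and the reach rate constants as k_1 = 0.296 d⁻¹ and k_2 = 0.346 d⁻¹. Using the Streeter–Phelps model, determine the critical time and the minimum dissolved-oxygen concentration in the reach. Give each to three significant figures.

t_c ≈ 2.76 d; minimum DO ≈ 2.26 mg/L

Mixed DO = (4.59×9.36 + 1.16×2.10)/(4.59+1.16) = 45.40/5.750 = 7.895 mg/L.
Mixed L₀ = (4.59×1.29 + 1.16×97.7)/(5.750) = 119.3/5.750 = 20.74 mg/L.
Initial deficit D₀ = C_s − DO₀ = 10.1 − 7.895 = 2.205 mg/L.
t_c = (1/0.05000) ln[(0.346/0.296)(1 − 2.205×0.05000/(0.296×20.74))] = 20.00 × ln(1.148) = 2.759 d.
D_c = (0.296/0.346) × 20.74 × e^(−0.296×2.759) = 0.8555 × 20.74 × 0.4419 = 7.840 mg/L.
Minimum DO = 10.1 − 7.840 = 2.260 mg/L.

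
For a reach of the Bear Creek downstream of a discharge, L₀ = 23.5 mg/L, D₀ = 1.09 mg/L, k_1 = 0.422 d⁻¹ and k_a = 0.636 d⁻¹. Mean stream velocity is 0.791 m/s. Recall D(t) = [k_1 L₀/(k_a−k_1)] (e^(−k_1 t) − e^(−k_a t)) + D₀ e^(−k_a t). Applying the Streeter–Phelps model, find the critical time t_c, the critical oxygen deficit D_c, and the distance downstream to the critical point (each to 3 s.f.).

t_c ≈ 1.81 d; D_c ≈ 7.28 mg/L; x_c ≈ 123 km

With k_a/k_1 = 1.507 and 1 − D₀(k_a−k_1)/(k_1 L₀) = 0.9765,
t_c = ln(1.507 × 0.9765) / (0.636 − 0.422) = ln(1.472) / 0.2140 = 0.3864/0.2140 = 1.806 d.
L(t_c) = L₀ e^(−k_1 t_c) = 23.5 × 0.4668 = 10.97 mg/L, and at the critical point k_a D_c = k_1 L, so D_c = (0.422/0.636) × 10.97 = 7.278 mg/L.
x_c = v t_c = 0.791 m/s × 1.806 d × 86400 s/d = 123400 m ≈ 123 km.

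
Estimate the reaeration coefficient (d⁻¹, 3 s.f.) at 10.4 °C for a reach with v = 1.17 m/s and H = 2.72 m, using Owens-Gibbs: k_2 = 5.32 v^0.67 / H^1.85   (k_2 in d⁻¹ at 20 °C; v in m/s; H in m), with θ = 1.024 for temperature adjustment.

k_2(20) = 5.32 × 1.17^0.67 / 2.72^1.85 = 5.32 × 1.111 / 6.367 = 0.9282 d⁻¹.
k_2(10.4) = 0.9282 × 1.024^(10.4−20) = 0.9282 × 0.7964 = 0.7392 d⁻¹.

k_2 ≈ 0.739 d⁻¹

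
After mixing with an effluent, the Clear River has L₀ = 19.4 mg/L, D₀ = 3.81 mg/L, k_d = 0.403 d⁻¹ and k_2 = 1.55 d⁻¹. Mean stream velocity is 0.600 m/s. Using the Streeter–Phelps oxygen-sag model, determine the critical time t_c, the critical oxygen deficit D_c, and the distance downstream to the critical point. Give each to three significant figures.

t_c ≈ 0.461 d; D_c ≈ 4.19 mg/L; x_c ≈ 23.9 km

At the critical point dD/dt = 0, so k_d L₀ e^(−k_d t) = k_2 D. Substituting D(t) from the Streeter–Phelps equation and solving for t gives
t_c = ln[(k_2/k_d)(1 − D₀(k_2−k_d)/(k_d L₀))] / (k_2−k_d).
Here k_2−k_d = 1.147 d⁻¹ and 1 − D₀(k_2−k_d)/(k_d L₀) = 1 − 3.81×1.147/(0.403×19.4) = 0.4410, so
t_c = ln(3.846 × 0.4410) / 1.147 = 0.5285 / 1.147 = 0.4607 d.
D_c = (k_d/k_2) L₀ e^(−k_d t_c) = (0.403/1.55) × 19.4 × e^(−0.403×0.4607) = 0.2600 × 19.4 × 0.8305 = 4.189 mg/L.
x_c = v t_c = 0.600 m/s × 0.4607 d × 86400 s/d = 23880 m ≈ 23.9 km.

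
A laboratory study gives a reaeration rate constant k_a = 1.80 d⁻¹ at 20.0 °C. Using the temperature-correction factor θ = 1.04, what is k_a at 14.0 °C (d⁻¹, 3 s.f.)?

k_a(T₂) = k_a(T₁) · θ^(T₂−T₁) = 1.80 × 1.04^(14.0−20.0)
= 1.80 × 1.04^-6.00 = 1.80 × 0.7903 = 1.423 d⁻¹.

k_a ≈ 1.42 d⁻¹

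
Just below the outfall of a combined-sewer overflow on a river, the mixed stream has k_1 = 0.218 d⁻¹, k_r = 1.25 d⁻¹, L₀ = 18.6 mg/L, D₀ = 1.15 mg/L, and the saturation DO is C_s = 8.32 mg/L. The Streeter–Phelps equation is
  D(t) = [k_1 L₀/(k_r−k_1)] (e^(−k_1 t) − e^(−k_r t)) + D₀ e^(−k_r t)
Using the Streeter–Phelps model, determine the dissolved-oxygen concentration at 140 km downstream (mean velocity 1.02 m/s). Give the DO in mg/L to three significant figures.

DO ≈ 5.92 mg/L

Travel time t = x/v = 140 km / (1.02 m/s) = 140000 m / 1.02 m/s = 137300 s = 1.589 d.
k_1 L₀/(k_r−k_1) = 0.218×18.6/(1.25−0.218) = 4.055/1.032 = 3.929 mg/L.
e^(−k_1 t) = e^(−0.218×1.589) = 0.7073; e^(−k_r t) = e^(−1.25×1.589) = 0.1373.
D = 3.929 × (0.7073 − 0.1373) + 1.15 × 0.1373 = 2.240 + 0.1579 = 2.397 mg/L.
DO = C_s − D = 8.32 − 2.397 = 5.923 mg/L.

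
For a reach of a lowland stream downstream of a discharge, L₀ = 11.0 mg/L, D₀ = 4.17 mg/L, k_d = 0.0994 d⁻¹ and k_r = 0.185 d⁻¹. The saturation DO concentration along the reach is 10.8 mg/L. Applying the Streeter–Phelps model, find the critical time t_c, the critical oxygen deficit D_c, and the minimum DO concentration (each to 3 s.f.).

t_c = [1/(k_r−k_d)] ln[(k_r/k_d)(1 − D₀(k_r−k_d)/(k_d L₀))]
= [1/(0.185−0.0994)] ln[(0.185/0.0994)(1 − 4.17×0.08560/(0.0994×11.0))]
= (1/0.08560) ln[1.861 × 0.6735] = 11.68 × ln(1.254) = 11.68 × 0.2260 = 2.640 d.
D_c = (k_d/k_r) L₀ e^(−k_d t_c) = (0.0994/0.185) × 11.0 × e^(−0.0994×2.640) = 0.5373 × 11.0 × 0.7692 = 4.546 mg/L.
Minimum DO = C_s − D_c = 10.8 − 4.546 = 6.254 mg/L.

t_c ≈ 2.64 d; D_c ≈ 4.55 mg/L; min DO ≈ 6.25 mg/L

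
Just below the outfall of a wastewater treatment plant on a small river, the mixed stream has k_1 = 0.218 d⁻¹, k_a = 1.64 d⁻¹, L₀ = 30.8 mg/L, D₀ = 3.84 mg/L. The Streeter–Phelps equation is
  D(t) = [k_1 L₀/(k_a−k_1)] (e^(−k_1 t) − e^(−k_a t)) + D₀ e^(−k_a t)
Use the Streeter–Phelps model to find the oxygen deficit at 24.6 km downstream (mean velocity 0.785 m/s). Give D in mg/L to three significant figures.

Travel time t = x/v = 24.6 km / (0.785 m/s) = 24600 m / 0.785 m/s = 31340 s = 0.3627 d.
k_1 L₀/(k_a−k_1) = 0.218×30.8/(1.64−0.218) = 6.714/1.422 = 4.722 mg/L.
e^(−k_1 t) = e^(−0.218×0.3627) = 0.9240; e^(−k_a t) = e^(−1.64×0.3627) = 0.5517.
D = 4.722 × (0.9240 − 0.5517) + 3.84 × 0.5517 = 1.758 + 2.118 = 3.876 mg/L.

D ≈ 3.88 mg/L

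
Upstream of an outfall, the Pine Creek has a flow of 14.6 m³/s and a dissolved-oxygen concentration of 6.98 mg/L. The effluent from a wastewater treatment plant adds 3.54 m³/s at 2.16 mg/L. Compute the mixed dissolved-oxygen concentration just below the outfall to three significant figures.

Flow-weighted mixing: C = (Q_r C_r + Q_w C_w)/(Q_r + Q_w)
= (14.6×6.98 + 3.54×2.16)/(14.6 + 3.54) = 109.6/18.14 = 6.039 mg/L.

6.04 mg/L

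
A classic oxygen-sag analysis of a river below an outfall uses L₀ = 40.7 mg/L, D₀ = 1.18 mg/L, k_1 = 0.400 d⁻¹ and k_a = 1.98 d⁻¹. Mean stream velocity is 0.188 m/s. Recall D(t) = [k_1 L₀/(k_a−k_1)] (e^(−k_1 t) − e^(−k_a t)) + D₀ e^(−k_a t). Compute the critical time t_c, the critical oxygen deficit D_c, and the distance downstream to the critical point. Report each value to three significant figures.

t_c ≈ 0.935 d; D_c ≈ 5.66 mg/L; x_c ≈ 15.2 km

With k_a/k_1 = 4.950 and 1 − D₀(k_a−k_1)/(k_1 L₀) = 0.8855,
t_c = ln(4.950 × 0.8855) / (1.98 − 0.400) = ln(4.383) / 1.580 = 1.478/1.580 = 0.9353 d.
D_c = (k_1/k_a) L₀ e^(−k_1 t_c) = (0.400/1.98) × 40.7 × e^(−0.400×0.9353) = 0.2020 × 40.7 × 0.6879 = 5.656 mg/L.
x_c = v t_c = 0.188 m/s × 0.9353 d × 86400 s/d = 15190 m ≈ 15.2 km.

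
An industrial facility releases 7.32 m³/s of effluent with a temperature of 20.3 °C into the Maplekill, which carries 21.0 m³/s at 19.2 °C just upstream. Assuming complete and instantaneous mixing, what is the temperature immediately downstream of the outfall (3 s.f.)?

19.5 °C

Flow-weighted mixing: C = (Q_r C_r + Q_w C_w)/(Q_r + Q_w)
= (21.0×19.2 + 7.32×20.3)/(21.0 + 7.32) = 551.8/28.32 = 19.48 °C.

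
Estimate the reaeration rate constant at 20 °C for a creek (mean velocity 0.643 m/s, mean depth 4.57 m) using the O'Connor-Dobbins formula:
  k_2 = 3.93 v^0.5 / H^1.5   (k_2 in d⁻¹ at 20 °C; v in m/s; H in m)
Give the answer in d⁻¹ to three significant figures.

k_2 ≈ 0.323 d⁻¹

k_2 = 3.93 × 0.643^0.5 / 4.57^1.5 = 3.93 × 0.8019 / 9.770 = 0.3226 d⁻¹.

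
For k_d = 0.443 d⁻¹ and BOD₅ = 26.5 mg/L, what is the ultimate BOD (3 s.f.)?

BOD₅ = L₀(1 − e^(−5k_d)) ⇒ L₀ = BOD₅ / (1 − e^(−5×0.443))
= 26.5 / (1 − 0.1092) = 26.5 / 0.8908 = 29.75 mg/L.

L₀ ≈ 29.7 mg/L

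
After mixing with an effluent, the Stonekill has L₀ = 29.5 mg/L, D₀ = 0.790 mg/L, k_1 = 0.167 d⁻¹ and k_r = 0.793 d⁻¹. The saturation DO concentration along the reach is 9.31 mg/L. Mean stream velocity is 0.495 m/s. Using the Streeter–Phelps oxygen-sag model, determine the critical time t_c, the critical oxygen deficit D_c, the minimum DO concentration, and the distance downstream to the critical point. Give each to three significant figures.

t_c = [1/(k_r−k_1)] ln[(k_r/k_1)(1 − D₀(k_r−k_1)/(k_1 L₀))]
= [1/(0.793−0.167)] ln[(0.793/0.167)(1 − 0.790×0.6260/(0.167×29.5))]
= (1/0.6260) ln[4.749 × 0.8996] = 1.597 × ln(4.272) = 1.597 × 1.452 = 2.320 d.
D_c = (k_1/k_r) L₀ e^(−k_1 t_c) = (0.167/0.793) × 29.5 × e^(−0.167×2.320) = 0.2106 × 29.5 × 0.6788 = 4.217 mg/L.
Minimum DO = C_s − D_c = 9.31 − 4.217 = 5.093 mg/L.
x_c = v t_c = 0.495 m/s × 2.320 d × 86400 s/d = 99200 m ≈ 99.2 km.

t_c ≈ 2.32 d; D_c ≈ 4.22 mg/L; min DO ≈ 5.09 mg/L; x_c ≈ 99.2 km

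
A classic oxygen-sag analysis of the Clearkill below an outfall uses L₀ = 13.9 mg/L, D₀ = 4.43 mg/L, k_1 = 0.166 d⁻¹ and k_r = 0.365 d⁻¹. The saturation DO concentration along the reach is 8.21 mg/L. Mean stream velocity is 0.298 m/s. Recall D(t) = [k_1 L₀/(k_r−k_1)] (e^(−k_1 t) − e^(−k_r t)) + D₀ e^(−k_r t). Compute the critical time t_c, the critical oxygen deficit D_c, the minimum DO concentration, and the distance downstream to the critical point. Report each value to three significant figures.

t_c ≈ 1.54 d; D_c ≈ 4.90 mg/L; min DO ≈ 3.31 mg/L; x_c ≈ 39.7 km

t_c = [1/(k_r−k_1)] ln[(k_r/k_1)(1 − D₀(k_r−k_1)/(k_1 L₀))]
= [1/(0.365−0.166)] ln[(0.365/0.166)(1 − 4.43×0.1990/(0.166×13.9))]
= (1/0.1990) ln[2.199 × 0.6179] = 5.025 × ln(1.359) = 5.025 × 0.3065 = 1.540 d.
D_c = (k_1/k_r) L₀ e^(−k_1 t_c) = (0.166/0.365) × 13.9 × e^(−0.166×1.540) = 0.4548 × 13.9 × 0.7744 = 4.895 mg/L.
Minimum DO = C_s − D_c = 8.21 − 4.895 = 3.315 mg/L.
x_c = v t_c = 0.298 m/s × 1.540 d × 86400 s/d = 39660 m ≈ 39.7 km.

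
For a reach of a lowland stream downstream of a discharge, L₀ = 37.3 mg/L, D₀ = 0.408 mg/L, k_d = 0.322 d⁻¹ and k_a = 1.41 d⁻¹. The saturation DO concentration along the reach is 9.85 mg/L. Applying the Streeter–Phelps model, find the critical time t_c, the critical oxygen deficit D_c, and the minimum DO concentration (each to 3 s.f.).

t_c = [1/(k_a−k_d)] ln[(k_a/k_d)(1 − D₀(k_a−k_d)/(k_d L₀))]
= [1/(1.41−0.322)] ln[(1.41/0.322)(1 − 0.408×1.088/(0.322×37.3))]
= (1/1.088) ln[4.379 × 0.9630] = 0.9191 × ln(4.217) = 0.9191 × 1.439 = 1.323 d.
L(t_c) = L₀ e^(−k_d t_c) = 37.3 × 0.6532 = 24.36 mg/L, and at the critical point k_a D_c = k_d L, so D_c = (0.322/1.41) × 24.36 = 5.564 mg/L.
Minimum DO = C_s − D_c = 9.85 − 5.564 = 4.286 mg/L.

t_c ≈ 1.32 d; D_c ≈ 5.56 mg/L; min DO ≈ 4.29 mg/L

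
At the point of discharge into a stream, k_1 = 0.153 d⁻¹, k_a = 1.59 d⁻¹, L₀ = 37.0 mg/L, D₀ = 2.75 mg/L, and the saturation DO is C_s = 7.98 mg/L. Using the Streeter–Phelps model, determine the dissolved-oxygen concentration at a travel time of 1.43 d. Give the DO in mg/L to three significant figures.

DO ≈ 4.94 mg/L

k_1 L₀/(k_a−k_1) = 0.153×37.0/(1.59−0.153) = 5.661/1.437 = 3.939 mg/L.
e^(−k_1 t) = e^(−0.153×1.430) = 0.8035; e^(−k_a t) = e^(−1.59×1.430) = 0.1029.
D = 3.939 × (0.8035 − 0.1029) + 2.75 × 0.1029 = 2.760 + 0.2831 = 3.043 mg/L.
DO = C_s − D = 7.98 − 3.043 = 4.937 mg/L.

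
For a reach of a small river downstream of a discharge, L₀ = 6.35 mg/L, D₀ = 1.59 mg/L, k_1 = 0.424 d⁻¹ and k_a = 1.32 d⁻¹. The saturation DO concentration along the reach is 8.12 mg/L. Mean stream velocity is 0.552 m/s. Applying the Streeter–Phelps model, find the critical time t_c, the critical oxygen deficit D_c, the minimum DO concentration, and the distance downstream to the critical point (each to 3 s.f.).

t_c ≈ 0.427 d; D_c ≈ 1.70 mg/L; min DO ≈ 6.42 mg/L; x_c ≈ 20.4 km

t_c = [1/(k_a−k_1)] ln[(k_a/k_1)(1 − D₀(k_a−k_1)/(k_1 L₀))]
= [1/(1.32−0.424)] ln[(1.32/0.424)(1 − 1.59×0.8960/(0.424×6.35))]
= (1/0.8960) ln[3.113 × 0.4709] = 1.116 × ln(1.466) = 1.116 × 0.3825 = 0.4269 d.
D_c = (k_1/k_a) L₀ e^(−k_1 t_c) = (0.424/1.32) × 6.35 × e^(−0.424×0.4269) = 0.3212 × 6.35 × 0.8344 = 1.702 mg/L.
Minimum DO = C_s − D_c = 8.12 − 1.702 = 6.418 mg/L.
x_c = v t_c = 0.552 m/s × 0.4269 d × 86400 s/d = 20360 m ≈ 20.4 km.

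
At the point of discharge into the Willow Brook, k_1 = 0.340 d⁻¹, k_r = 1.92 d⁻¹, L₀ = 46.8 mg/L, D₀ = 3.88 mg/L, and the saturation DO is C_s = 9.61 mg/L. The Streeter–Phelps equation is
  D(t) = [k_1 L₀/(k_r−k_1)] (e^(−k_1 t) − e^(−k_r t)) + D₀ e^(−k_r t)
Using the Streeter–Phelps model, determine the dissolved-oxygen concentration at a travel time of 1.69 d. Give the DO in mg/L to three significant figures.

k_1 L₀/(k_r−k_1) = 0.340×46.8/(1.92−0.340) = 15.91/1.580 = 10.07 mg/L.
e^(−k_1 t) = e^(−0.340×1.690) = 0.5629; e^(−k_r t) = e^(−1.92×1.690) = 0.03898.
D = 10.07 × (0.5629 − 0.03898) + 3.88 × 0.03898 = 5.277 + 0.1512 = 5.428 mg/L.
DO = C_s − D = 9.61 − 5.428 = 4.182 mg/L.

DO ≈ 4.18 mg/L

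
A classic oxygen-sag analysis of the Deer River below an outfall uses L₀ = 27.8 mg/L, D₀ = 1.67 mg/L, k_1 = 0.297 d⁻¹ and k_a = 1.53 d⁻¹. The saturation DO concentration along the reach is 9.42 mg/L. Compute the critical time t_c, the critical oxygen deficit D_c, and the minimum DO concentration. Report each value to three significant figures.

t_c ≈ 1.10 d; D_c ≈ 3.90 mg/L; min DO ≈ 5.52 mg/L

t_c = [1/(k_a−k_1)] ln[(k_a/k_1)(1 − D₀(k_a−k_1)/(k_1 L₀))]
= [1/(1.53−0.297)] ln[(1.53/0.297)(1 − 1.67×1.233/(0.297×27.8))]
= (1/1.233) ln[5.152 × 0.7506] = 0.8110 × ln(3.867) = 0.8110 × 1.352 = 1.097 d.
L(t_c) = L₀ e^(−k_1 t_c) = 27.8 × 0.7220 = 20.07 mg/L, and at the critical point k_a D_c = k_1 L, so D_c = (0.297/1.53) × 20.07 = 3.896 mg/L.
Minimum DO = C_s − D_c = 9.42 − 3.896 = 5.524 mg/L.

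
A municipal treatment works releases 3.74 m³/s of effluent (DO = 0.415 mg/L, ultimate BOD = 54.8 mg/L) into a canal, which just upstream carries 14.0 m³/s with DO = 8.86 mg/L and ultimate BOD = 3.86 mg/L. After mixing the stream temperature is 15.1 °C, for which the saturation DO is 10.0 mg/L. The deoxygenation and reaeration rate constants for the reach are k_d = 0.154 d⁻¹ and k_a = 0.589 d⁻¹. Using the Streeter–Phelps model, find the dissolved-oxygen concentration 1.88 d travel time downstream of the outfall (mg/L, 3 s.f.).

Mixed DO = (14.0×8.86 + 3.74×0.415)/(14.0+3.74) = 125.6/17.74 = 7.080 mg/L.
Mixed L₀ = (14.0×3.86 + 3.74×54.8)/(17.74) = 259.0/17.74 = 14.60 mg/L.
Initial deficit D₀ = C_s − DO₀ = 10.0 − 7.080 = 2.920 mg/L.
D(1.88) = [0.154×14.60/(0.589−0.154)](e^(−0.154×1.88) − e^(−0.589×1.88)) + 2.920 e^(−0.589×1.88)
= 5.168 × (0.7486 − 0.3304) + 2.920 × 0.3304 = 3.126 mg/L.
DO = 10.0 − 3.126 = 6.874 mg/L.

DO ≈ 6.87 mg/L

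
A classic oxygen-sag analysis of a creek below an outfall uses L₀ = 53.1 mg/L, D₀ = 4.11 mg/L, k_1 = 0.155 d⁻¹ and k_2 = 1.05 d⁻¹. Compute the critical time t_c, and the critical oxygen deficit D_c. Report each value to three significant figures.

t_c ≈ 1.48 d; D_c ≈ 6.24 mg/L

t_c = [1/(k_2−k_1)] ln[(k_2/k_1)(1 − D₀(k_2−k_1)/(k_1 L₀))]
= [1/(1.05−0.155)] ln[(1.05/0.155)(1 − 4.11×0.8950/(0.155×53.1))]
= (1/0.8950) ln[6.774 × 0.5531] = 1.117 × ln(3.747) = 1.117 × 1.321 = 1.476 d.
D_c = (k_1/k_2) L₀ e^(−k_1 t_c) = (0.155/1.05) × 53.1 × e^(−0.155×1.476) = 0.1476 × 53.1 × 0.7955 = 6.236 mg/L.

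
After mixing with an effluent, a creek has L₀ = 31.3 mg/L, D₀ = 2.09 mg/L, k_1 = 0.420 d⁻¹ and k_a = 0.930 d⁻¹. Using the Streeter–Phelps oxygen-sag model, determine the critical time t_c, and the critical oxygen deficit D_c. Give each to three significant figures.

t_c = [1/(k_a−k_1)] ln[(k_a/k_1)(1 − D₀(k_a−k_1)/(k_1 L₀))]
= [1/(0.930−0.420)] ln[(0.930/0.420)(1 − 2.09×0.5100/(0.420×31.3))]
= (1/0.5100) ln[2.214 × 0.9189] = 1.961 × ln(2.035) = 1.961 × 0.7104 = 1.393 d.
L(t_c) = L₀ e^(−k_1 t_c) = 31.3 × 0.5571 = 17.44 mg/L, and at the critical point k_a D_c = k_1 L, so D_c = (0.420/0.930) × 17.44 = 7.875 mg/L.

t_c ≈ 1.39 d; D_c ≈ 7.87 mg/L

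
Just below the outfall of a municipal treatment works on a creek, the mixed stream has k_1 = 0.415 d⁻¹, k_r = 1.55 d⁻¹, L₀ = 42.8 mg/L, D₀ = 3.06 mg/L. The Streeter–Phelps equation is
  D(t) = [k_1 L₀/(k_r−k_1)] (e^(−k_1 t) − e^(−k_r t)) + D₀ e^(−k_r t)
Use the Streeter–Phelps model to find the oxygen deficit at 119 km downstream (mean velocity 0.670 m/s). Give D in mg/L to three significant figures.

D ≈ 6.15 mg/L

Travel time t = x/v = 119 km / (0.670 m/s) = 119000 m / 0.670 m/s = 177600 s = 2.056 d.
k_1 L₀/(k_r−k_1) = 0.415×42.8/(1.55−0.415) = 17.76/1.135 = 15.65 mg/L.
e^(−k_1 t) = e^(−0.415×2.056) = 0.4261; e^(−k_r t) = e^(−1.55×2.056) = 0.04132.
D = 15.65 × (0.4261 − 0.04132) + 3.06 × 0.04132 = 6.021 + 0.1264 = 6.148 mg/L.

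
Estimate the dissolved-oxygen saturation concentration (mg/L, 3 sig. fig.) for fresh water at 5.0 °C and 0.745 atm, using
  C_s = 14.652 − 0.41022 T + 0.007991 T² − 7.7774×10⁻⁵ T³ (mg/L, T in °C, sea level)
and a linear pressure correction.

C_s ≈ 9.53 mg/L

At sea level: C_s = 14.652 − 0.41022×5.0 + 0.007991×5.0² − 7.7774×10⁻⁵×5.0³ = 12.79 mg/L.
Pressure correction: C_s' = 12.79 × 0.745 = 9.529 mg/L.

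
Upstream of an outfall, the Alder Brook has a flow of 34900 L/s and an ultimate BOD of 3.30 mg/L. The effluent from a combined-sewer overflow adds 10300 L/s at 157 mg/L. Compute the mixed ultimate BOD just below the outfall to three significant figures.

38.3 mg/L

Flow-weighted mixing: C = (Q_r C_r + Q_w C_w)/(Q_r + Q_w)
= (34900×3.30 + 10300×157)/(34900 + 10300) = 1.732×10^6/45200 = 38.32 mg/L.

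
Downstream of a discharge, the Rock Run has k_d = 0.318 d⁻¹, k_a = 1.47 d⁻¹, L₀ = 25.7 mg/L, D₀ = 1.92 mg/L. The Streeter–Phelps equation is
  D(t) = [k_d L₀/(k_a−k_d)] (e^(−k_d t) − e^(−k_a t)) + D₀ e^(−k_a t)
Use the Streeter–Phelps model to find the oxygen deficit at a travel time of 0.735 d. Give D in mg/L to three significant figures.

D ≈ 3.86 mg/L

k_d L₀/(k_a−k_d) = 0.318×25.7/(1.47−0.318) = 8.173/1.152 = 7.094 mg/L.
e^(−k_d t) = e^(−0.318×0.7350) = 0.7916; e^(−k_a t) = e^(−1.47×0.7350) = 0.3394.
D = 7.094 × (0.7916 − 0.3394) + 1.92 × 0.3394 = 3.208 + 0.6517 = 3.859 mg/L.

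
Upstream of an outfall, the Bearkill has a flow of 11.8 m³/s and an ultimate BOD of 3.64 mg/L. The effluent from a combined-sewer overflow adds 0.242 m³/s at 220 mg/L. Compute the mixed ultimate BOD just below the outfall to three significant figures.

Flow-weighted mixing: C = (Q_r C_r + Q_w C_w)/(Q_r + Q_w)
= (11.8×3.64 + 0.242×220)/(11.8 + 0.242) = 96.19/12.04 = 7.988 mg/L.

7.99 mg/L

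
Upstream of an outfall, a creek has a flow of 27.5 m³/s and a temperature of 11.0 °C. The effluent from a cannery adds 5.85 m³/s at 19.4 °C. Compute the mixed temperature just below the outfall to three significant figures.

Flow-weighted mixing: C = (Q_r C_r + Q_w C_w)/(Q_r + Q_w)
= (27.5×11.0 + 5.85×19.4)/(27.5 + 5.85) = 416.0/33.35 = 12.47 °C.

12.5 °C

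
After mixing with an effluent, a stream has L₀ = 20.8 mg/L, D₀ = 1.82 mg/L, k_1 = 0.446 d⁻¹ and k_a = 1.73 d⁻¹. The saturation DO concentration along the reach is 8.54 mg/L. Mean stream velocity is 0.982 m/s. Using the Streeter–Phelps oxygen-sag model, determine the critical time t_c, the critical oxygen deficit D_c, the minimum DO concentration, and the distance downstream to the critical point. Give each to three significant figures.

With k_a/k_1 = 3.879 and 1 − D₀(k_a−k_1)/(k_1 L₀) = 0.7481,
t_c = ln(3.879 × 0.7481) / (1.73 − 0.446) = ln(2.902) / 1.284 = 1.065/1.284 = 0.8297 d.
L(t_c) = L₀ e^(−k_1 t_c) = 20.8 × 0.6907 = 14.37 mg/L, and at the critical point k_a D_c = k_1 L, so D_c = (0.446/1.73) × 14.37 = 3.704 mg/L.
Minimum DO = C_s − D_c = 8.54 − 3.704 = 4.836 mg/L.
x_c = v t_c = 0.982 m/s × 0.8297 d × 86400 s/d = 70400 m ≈ 70.4 km.

t_c ≈ 0.830 d; D_c ≈ 3.70 mg/L; min DO ≈ 4.84 mg/L; x_c ≈ 70.4 km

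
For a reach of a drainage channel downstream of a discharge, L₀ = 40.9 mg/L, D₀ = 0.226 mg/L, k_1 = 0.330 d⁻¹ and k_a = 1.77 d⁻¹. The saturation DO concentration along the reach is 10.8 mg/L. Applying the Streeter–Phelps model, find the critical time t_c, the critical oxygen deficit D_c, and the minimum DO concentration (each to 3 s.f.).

t_c ≈ 1.15 d; D_c ≈ 5.22 mg/L; min DO ≈ 5.58 mg/L

At the critical point dD/dt = 0, so k_1 L₀ e^(−k_1 t) = k_a D. Substituting D(t) from the Streeter–Phelps equation and solving for t gives
t_c = ln[(k_a/k_1)(1 − D₀(k_a−k_1)/(k_1 L₀))] / (k_a−k_1).
Here k_a−k_1 = 1.440 d⁻¹ and 1 − D₀(k_a−k_1)/(k_1 L₀) = 1 − 0.226×1.440/(0.330×40.9) = 0.9759, so
t_c = ln(5.364 × 0.9759) / 1.440 = 1.655 / 1.440 = 1.149 d.
D_c = (k_1/k_a) L₀ e^(−k_1 t_c) = (0.330/1.77) × 40.9 × e^(−0.330×1.149) = 0.1864 × 40.9 × 0.6843 = 5.218 mg/L.
Minimum DO = C_s − D_c = 10.8 − 5.218 = 5.582 mg/L.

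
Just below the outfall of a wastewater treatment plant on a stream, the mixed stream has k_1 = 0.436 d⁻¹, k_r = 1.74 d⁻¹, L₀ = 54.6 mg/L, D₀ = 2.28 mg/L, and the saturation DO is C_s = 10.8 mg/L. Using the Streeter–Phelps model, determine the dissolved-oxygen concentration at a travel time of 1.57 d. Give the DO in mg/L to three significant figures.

DO ≈ 2.63 mg/L

k_1 L₀/(k_r−k_1) = 0.436×54.6/(1.74−0.436) = 23.81/1.304 = 18.26 mg/L.
e^(−k_1 t) = e^(−0.436×1.570) = 0.5043; e^(−k_r t) = e^(−1.74×1.570) = 0.06510.
D = 18.26 × (0.5043 − 0.06510) + 2.28 × 0.06510 = 8.019 + 0.1484 = 8.167 mg/L.
DO = C_s − D = 10.8 − 8.167 = 2.633 mg/L.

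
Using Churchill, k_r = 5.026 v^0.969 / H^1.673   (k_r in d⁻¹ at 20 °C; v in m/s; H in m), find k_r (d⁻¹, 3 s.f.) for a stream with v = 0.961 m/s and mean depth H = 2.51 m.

k_r = 5.026 × 0.961^0.969 / 2.51^1.673 = 5.026 × 0.9622 / 4.663 = 1.037 d⁻¹.

k_r ≈ 1.04 d⁻¹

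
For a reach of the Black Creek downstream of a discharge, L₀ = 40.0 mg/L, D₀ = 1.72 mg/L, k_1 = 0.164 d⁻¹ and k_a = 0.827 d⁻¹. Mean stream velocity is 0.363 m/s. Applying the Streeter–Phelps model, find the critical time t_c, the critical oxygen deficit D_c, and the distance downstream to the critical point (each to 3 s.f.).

t_c ≈ 2.15 d; D_c ≈ 5.57 mg/L; x_c ≈ 67.5 km

At the critical point dD/dt = 0, so k_1 L₀ e^(−k_1 t) = k_a D. Substituting D(t) from the Streeter–Phelps equation and solving for t gives
t_c = ln[(k_a/k_1)(1 − D₀(k_a−k_1)/(k_1 L₀))] / (k_a−k_1).
Here k_a−k_1 = 0.6630 d⁻¹ and 1 − D₀(k_a−k_1)/(k_1 L₀) = 1 − 1.72×0.6630/(0.164×40.0) = 0.8262, so
t_c = ln(5.043 × 0.8262) / 0.6630 = 1.427 / 0.6630 = 2.152 d.
L(t_c) = L₀ e^(−k_1 t_c) = 40.0 × 0.7026 = 28.10 mg/L, and at the critical point k_a D_c = k_1 L, so D_c = (0.164/0.827) × 28.10 = 5.573 mg/L.
x_c = v t_c = 0.363 m/s × 2.152 d × 86400 s/d = 67500 m ≈ 67.5 km.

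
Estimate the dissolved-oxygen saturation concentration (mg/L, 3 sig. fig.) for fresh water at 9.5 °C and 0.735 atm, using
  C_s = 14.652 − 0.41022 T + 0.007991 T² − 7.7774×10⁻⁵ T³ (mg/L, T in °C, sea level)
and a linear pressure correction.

At sea level: C_s = 14.652 − 0.41022×9.5 + 0.007991×9.5² − 7.7774×10⁻⁵×9.5³ = 11.41 mg/L.
Pressure correction: C_s' = 11.41 × 0.735 = 8.386 mg/L.

C_s ≈ 8.39 mg/L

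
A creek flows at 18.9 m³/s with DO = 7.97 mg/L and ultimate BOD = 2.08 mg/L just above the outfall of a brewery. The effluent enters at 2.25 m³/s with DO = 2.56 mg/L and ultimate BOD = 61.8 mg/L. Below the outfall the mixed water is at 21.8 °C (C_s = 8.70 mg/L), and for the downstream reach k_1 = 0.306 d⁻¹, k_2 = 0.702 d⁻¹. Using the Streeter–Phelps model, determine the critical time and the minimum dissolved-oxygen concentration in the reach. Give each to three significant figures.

Mixed DO = (18.9×7.97 + 2.25×2.56)/(18.9+2.25) = 156.4/21.15 = 7.394 mg/L.
Mixed L₀ = (18.9×2.08 + 2.25×61.8)/(21.15) = 178.4/21.15 = 8.433 mg/L.
Initial deficit D₀ = C_s − DO₀ = 8.70 − 7.394 = 1.306 mg/L.
t_c = (1/0.3960) ln[(0.702/0.306)(1 − 1.306×0.3960/(0.306×8.433))] = 2.525 × ln(1.835) = 1.532 d.
D_c = (0.306/0.702) × 8.433 × e^(−0.306×1.532) = 0.4359 × 8.433 × 0.6257 = 2.300 mg/L.
Minimum DO = 8.70 − 2.300 = 6.400 mg/L.

t_c ≈ 1.53 d; minimum DO ≈ 6.40 mg/L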